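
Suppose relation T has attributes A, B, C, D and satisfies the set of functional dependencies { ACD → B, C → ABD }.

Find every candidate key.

Attribute C never appears on the right-hand side of any dependency, so C must belong to every candidate key.
{C}⁺ = {A, B, C, D}, which is all of the schema, so {C} is the only candidate key.

{C}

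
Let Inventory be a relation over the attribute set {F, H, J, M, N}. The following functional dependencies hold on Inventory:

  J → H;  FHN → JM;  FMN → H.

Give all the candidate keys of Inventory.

Attributes F, N never appear on any right-hand side, so every candidate key must contain {F, N}.
{F, N}⁺ = {F, N}, which is not all of the schema, so we must add further attributes.
{F, H, N}⁺: FHN→JM adds J, M → {F, H, J, M, N}. Minimal: {H, N}⁺ = {H, N}; {F, N}⁺ = {F, N}; {F, H}⁺ = {F, H} — none reach the full schema.
{F, J, N}⁺: J→H adds H; FHN→JM adds M → {F, H, J, M, N}. Minimal: {J, N}⁺ = {H, J, N}; {F, N}⁺ = {F, N}; {F, J}⁺ = {F, H, J} — none reach the full schema.
{F, M, N}⁺: FMN→H adds H; FHN→JM adds J → {F, H, J, M, N}. Minimal: {M, N}⁺ = {M, N}; {F, N}⁺ = {F, N}; {F, M}⁺ = {F, M} — none reach the full schema.
Any other superkey contains one of these as a subset, so there are no further candidate keys.

(F, H, N); (F, J, N); (F, M, N)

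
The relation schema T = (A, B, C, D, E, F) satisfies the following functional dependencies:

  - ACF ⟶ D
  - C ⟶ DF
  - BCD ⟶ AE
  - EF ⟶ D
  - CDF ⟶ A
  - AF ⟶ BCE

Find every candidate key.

{C}⁺: C→DF adds D, F; CDF→A adds A; AF→BCE adds B, E → {A, B, C, D, E, F}.
{A, F}⁺: AF→BCE adds B, C, E; ACF→D adds D → {A, B, C, D, E, F}. Minimal: {F}⁺ = {F}; {A}⁺ = {A} — none reach the full schema.
Any other superkey contains one of these as a subset, so there are no further candidate keys.

C, AF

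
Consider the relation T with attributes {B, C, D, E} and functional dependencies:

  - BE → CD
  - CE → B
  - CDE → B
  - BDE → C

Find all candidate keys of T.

(B, E), (C, E)

Attribute E never appears on the right-hand side of any dependency, so E must belong to every candidate key.
{E}⁺ = {E}, which is not all of the schema, so we must add further attributes.
{B, E}⁺: BE→CD adds C, D → {B, C, D, E}. Minimal: {E}⁺ = {E}; {B}⁺ = {B} — none reach the full schema.
{C, E}⁺: CE→B adds B; BE→CD adds D → {B, C, D, E}. Minimal: {E}⁺ = {E}; {C}⁺ = {C} — none reach the full schema.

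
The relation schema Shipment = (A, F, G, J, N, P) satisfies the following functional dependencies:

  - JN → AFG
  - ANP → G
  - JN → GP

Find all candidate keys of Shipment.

{J, N}⁺: JN→AFG adds A, F, G; JN→GP adds P → {A, F, G, J, N, P}. Minimal: {N}⁺ = {N}; {J}⁺ = {J} — none reach the full schema.

(J, N)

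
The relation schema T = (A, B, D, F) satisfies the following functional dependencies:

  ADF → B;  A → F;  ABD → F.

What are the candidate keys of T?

Attributes A, D never appear on any right-hand side, so every candidate key must contain {A, D}.
{A, D}⁺ = {A, B, D, F}, which is all of the schema, so {A, D} is the only candidate key.

{A, D}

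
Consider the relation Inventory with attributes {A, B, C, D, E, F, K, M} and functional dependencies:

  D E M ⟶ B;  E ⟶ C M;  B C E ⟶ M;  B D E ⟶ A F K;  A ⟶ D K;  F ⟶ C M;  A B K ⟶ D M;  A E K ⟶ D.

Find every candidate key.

{A, E}, {D, E}

Attribute E never appears on the right-hand side of any dependency, so E must belong to every candidate key.
{E}⁺ = {C, E, M}, which is not all of the schema, so we must add further attributes.
{A, E}⁺: E→CM adds C, M; A→DK adds D, K; DEM→B adds B; BDE→AFK adds F → {A, B, C, D, E, F, K, M}. Minimal: {E}⁺ = {C, E, M}; {A}⁺ = {A, D, K} — none reach the full schema.
{D, E}⁺: E→CM adds C, M; DEM→B adds B; BDE→AFK adds A, F, K → {A, B, C, D, E, F, K, M}. Minimal: {E}⁺ = {C, E, M}; {D}⁺ = {D} — none reach the full schema.
Any other superkey contains one of these as a subset, so there are no further candidate keys.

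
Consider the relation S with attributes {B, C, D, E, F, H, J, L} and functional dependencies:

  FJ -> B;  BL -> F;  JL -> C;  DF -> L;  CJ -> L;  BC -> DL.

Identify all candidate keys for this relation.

{B, C, E, H, J}, {B, E, H, J, L}, {C, E, F, H, J}, {D, E, F, H, J}, {E, F, H, J, L}

Attributes E, H, J never appear on any right-hand side, so every candidate key must contain {E, H, J}.
{E, H, J}⁺ = {E, H, J}, which is not all of the schema, so we must add further attributes.
{B, C, E, H, J}⁺: CJ→L adds L; BC→DL adds D; BL→F adds F → {B, C, D, E, F, H, J, L}. Minimal: {C, E, H, J}⁺ = {C, E, H, J, L}; {B, E, H, J}⁺ = {B, E, H, J}; {B, C, H, J}⁺ = {B, C, D, F, H, J, L}; … — none reach the full schema.
{B, E, H, J, L}⁺: BL→F adds F; JL→C adds C; BC→DL adds D → {B, C, D, E, F, H, J, L}. Minimal: {E, H, J, L}⁺ = {C, E, H, J, L}; {B, H, J, L}⁺ = {B, C, D, F, H, J, L}; {B, E, J, L}⁺ = {B, C, D, E, F, J, L}; … — none reach the full schema.
{C, E, F, H, J}⁺: FJ→B adds B; CJ→L adds L; BC→DL adds D → {B, C, D, E, F, H, J, L}. Minimal: {E, F, H, J}⁺ = {B, E, F, H, J}; {C, F, H, J}⁺ = {B, C, D, F, H, J, L}; {C, E, H, J}⁺ = {C, E, H, J, L}; … — none reach the full schema.
{D, E, F, H, J}⁺: FJ→B adds B; DF→L adds L; JL→C adds C → {B, C, D, E, F, H, J, L}. Minimal: {E, F, H, J}⁺ = {B, E, F, H, J}; {D, F, H, J}⁺ = {B, C, D, F, H, J, L}; {D, E, H, J}⁺ = {D, E, H, J}; … — none reach the full schema.
{E, F, H, J, L}⁺: FJ→B adds B; JL→C adds C; BC→DL adds D → {B, C, D, E, F, H, J, L}. Minimal: {F, H, J, L}⁺ = {B, C, D, F, H, J, L}; {E, H, J, L}⁺ = {C, E, H, J, L}; {E, F, J, L}⁺ = {B, C, D, E, F, J, L}; … — none reach the full schema.
Any other superkey contains one of these as a subset, so there are no further candidate keys.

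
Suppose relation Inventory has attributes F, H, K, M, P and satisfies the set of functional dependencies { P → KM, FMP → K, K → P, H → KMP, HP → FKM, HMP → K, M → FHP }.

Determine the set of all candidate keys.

{H}⁺: H→KMP adds K, M, P; HP→FKM adds F → {F, H, K, M, P}.
{K}⁺: K→P adds P; P→KM adds M; M→FHP adds F, H → {F, H, K, M, P}.
{M}⁺: M→FHP adds F, H, P; P→KM adds K → {F, H, K, M, P}.
{P}⁺: P→KM adds K, M; M→FHP adds F, H → {F, H, K, M, P}.

{H}, {K}, {M}, {P}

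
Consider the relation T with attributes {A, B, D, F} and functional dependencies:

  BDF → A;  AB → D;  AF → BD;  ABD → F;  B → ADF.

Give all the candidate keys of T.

{B}⁺: B→ADF adds A, D, F → {A, B, D, F}.
{A, F}⁺: AF→BD adds B, D → {A, B, D, F}. Minimal: {F}⁺ = {F}; {A}⁺ = {A} — none reach the full schema.
Any other superkey contains one of these as a subset, so there are no further candidate keys.

B; AF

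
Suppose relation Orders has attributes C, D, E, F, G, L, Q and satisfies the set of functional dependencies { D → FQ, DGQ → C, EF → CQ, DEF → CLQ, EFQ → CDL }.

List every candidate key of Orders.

Attributes E, G never appear on any right-hand side, so every candidate key must contain {E, G}.
{E, G}⁺ = {E, G}, which is not all of the schema, so we must add further attributes.
{D, E, G}⁺: D→FQ adds F, Q; DGQ→C adds C; DEF→CLQ adds L → {C, D, E, F, G, L, Q}.
{E, F, G}⁺: EF→CQ adds C, Q; EFQ→CDL adds D, L → {C, D, E, F, G, L, Q}.

{D, E, G}, {E, F, G}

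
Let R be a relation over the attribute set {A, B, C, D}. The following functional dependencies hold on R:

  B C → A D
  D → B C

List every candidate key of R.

{D}⁺: D→BC adds B, C; BC→AD adds A → {A, B, C, D}.
{B, C}⁺: BC→AD adds A, D → {A, B, C, D}. Minimal: {C}⁺ = {C}; {B}⁺ = {B} — none reach the full schema.

{D}, {B, C}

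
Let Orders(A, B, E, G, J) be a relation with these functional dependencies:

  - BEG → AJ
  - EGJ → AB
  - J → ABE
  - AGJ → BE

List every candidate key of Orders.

Attribute G never appears on the right-hand side of any dependency, so G must belong to every candidate key.
{G}⁺ = {G}, which is not all of the schema, so we must add further attributes.
{G, J}⁺: J→ABE adds A, B, E → {A, B, E, G, J}. Minimal: {J}⁺ = {A, B, E, J}; {G}⁺ = {G} — none reach the full schema.
{B, E, G}⁺: BEG→AJ adds A, J → {A, B, E, G, J}. Minimal: {E, G}⁺ = {E, G}; {B, G}⁺ = {B, G}; {B, E}⁺ = {B, E} — none reach the full schema.
Any other superkey contains one of these as a subset, so there are no further candidate keys.

{G, J}; {B, E, G}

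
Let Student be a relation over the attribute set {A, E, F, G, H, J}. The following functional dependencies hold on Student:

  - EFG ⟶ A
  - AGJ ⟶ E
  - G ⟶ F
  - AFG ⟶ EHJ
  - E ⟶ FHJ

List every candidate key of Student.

Attribute G never appears on the right-hand side of any dependency, so G must belong to every candidate key.
{G}⁺ = {F, G}, which is not all of the schema, so we must add further attributes.
{A, G}⁺: G→F adds F; AFG→EHJ adds E, H, J → {A, E, F, G, H, J}. Minimal: {G}⁺ = {F, G}; {A}⁺ = {A} — none reach the full schema.
{E, G}⁺: G→F adds F; E→FHJ adds H, J; EFG→A adds A → {A, E, F, G, H, J}. Minimal: {G}⁺ = {F, G}; {E}⁺ = {E, F, H, J} — none reach the full schema.
Any other superkey contains one of these as a subset, so there are no further candidate keys.

(A, G); (E, G)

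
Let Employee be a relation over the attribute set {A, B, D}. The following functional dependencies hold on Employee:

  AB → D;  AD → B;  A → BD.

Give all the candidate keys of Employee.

Attribute A never appears on the right-hand side of any dependency, so A must belong to every candidate key.
{A}⁺ = {A, B, D}, which is all of the schema, so {A} is the only candidate key.

{A}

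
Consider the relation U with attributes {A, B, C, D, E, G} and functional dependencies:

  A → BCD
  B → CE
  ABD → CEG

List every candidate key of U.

{A}⁺: A→BCD adds B, C, D; B→CE adds E; ABD→CEG adds G → {A, B, C, D, E, G}.
No other minimal superkey exists.

(A)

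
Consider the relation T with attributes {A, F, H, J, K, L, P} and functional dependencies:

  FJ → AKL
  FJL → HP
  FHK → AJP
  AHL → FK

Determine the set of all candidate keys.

{F, J}, {A, H, L}, {F, H, K}

{F, J}⁺: FJ→AKL adds A, K, L; FJL→HP adds H, P → {A, F, H, J, K, L, P}. Minimal: {J}⁺ = {J}; {F}⁺ = {F} — none reach the full schema.
{A, H, L}⁺: AHL→FK adds F, K; FHK→AJP adds J, P → {A, F, H, J, K, L, P}. Minimal: {H, L}⁺ = {H, L}; {A, L}⁺ = {A, L}; {A, H}⁺ = {A, H} — none reach the full schema.
{F, H, K}⁺: FHK→AJP adds A, J, P; FJ→AKL adds L → {A, F, H, J, K, L, P}. Minimal: {H, K}⁺ = {H, K}; {F, K}⁺ = {F, K}; {F, H}⁺ = {F, H} — none reach the full schema.
Any other superkey contains one of these as a subset, so there are no further candidate keys.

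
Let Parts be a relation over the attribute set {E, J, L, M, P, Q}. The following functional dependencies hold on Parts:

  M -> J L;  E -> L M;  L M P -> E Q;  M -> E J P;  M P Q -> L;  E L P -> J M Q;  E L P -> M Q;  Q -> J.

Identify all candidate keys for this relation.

(E); (M)

{E}⁺: E→LM adds L, M; M→EJP adds J, P; ELP→JMQ adds Q → {E, J, L, M, P, Q}.
{M}⁺: M→JL adds J, L; M→EJP adds E, P; ELP→JMQ adds Q → {E, J, L, M, P, Q}.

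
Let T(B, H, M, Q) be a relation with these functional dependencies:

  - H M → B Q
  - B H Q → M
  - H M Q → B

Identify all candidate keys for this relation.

Attribute H never appears on the right-hand side of any dependency, so H must belong to every candidate key.
{H}⁺ = {H}, which is not all of the schema, so we must add further attributes.
{H, M}⁺: HM→BQ adds B, Q → {B, H, M, Q}. Minimal: {M}⁺ = {M}; {H}⁺ = {H} — none reach the full schema.
{B, H, Q}⁺: BHQ→M adds M → {B, H, M, Q}. Minimal: {H, Q}⁺ = {H, Q}; {B, Q}⁺ = {B, Q}; {B, H}⁺ = {B, H} — none reach the full schema.
Any other superkey contains one of these as a subset, so there are no further candidate keys.

{H, M}, {B, H, Q}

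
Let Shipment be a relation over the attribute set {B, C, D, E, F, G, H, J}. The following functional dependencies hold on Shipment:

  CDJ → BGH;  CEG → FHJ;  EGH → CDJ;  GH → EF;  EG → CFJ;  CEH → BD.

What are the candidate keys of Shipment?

{E, G}⁺: EG→CFJ adds C, F, J; CEG→FHJ adds H; EGH→CDJ adds D; CEH→BD adds B → {B, C, D, E, F, G, H, J}. Minimal: {G}⁺ = {G}; {E}⁺ = {E} — none reach the full schema.
{G, H}⁺: GH→EF adds E, F; EG→CFJ adds C, J; CEH→BD adds B, D → {B, C, D, E, F, G, H, J}. Minimal: {H}⁺ = {H}; {G}⁺ = {G} — none reach the full schema.
{C, D, J}⁺: CDJ→BGH adds B, G, H; GH→EF adds E, F → {B, C, D, E, F, G, H, J}. Minimal: {D, J}⁺ = {D, J}; {C, J}⁺ = {C, J}; {C, D}⁺ = {C, D} — none reach the full schema.
{C, E, H, J}⁺: CEH→BD adds B, D; CDJ→BGH adds G; CEG→FHJ adds F → {B, C, D, E, F, G, H, J}. Minimal: {E, H, J}⁺ = {E, H, J}; {C, H, J}⁺ = {C, H, J}; {C, E, J}⁺ = {C, E, J}; … — none reach the full schema.

EG, GH, CDJ, CEHJ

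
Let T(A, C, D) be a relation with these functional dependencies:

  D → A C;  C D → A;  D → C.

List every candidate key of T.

D

Attribute D never appears on the right-hand side of any dependency, so D must belong to every candidate key.
{D}⁺ = {A, C, D}, which is all of the schema, so {D} is the only candidate key.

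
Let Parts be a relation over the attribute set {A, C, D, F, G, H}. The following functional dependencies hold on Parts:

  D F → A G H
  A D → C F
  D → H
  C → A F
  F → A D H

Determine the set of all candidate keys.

{C}⁺: C→AF adds A, F; F→ADH adds D, H; DF→AGH adds G → {A, C, D, F, G, H}.
{F}⁺: F→ADH adds A, D, H; DF→AGH adds G; AD→CF adds C → {A, C, D, F, G, H}.
{A, D}⁺: AD→CF adds C, F; D→H adds H; DF→AGH adds G → {A, C, D, F, G, H}. Minimal: {D}⁺ = {D, H}; {A}⁺ = {A} — none reach the full schema.

(C); (F); (A, D)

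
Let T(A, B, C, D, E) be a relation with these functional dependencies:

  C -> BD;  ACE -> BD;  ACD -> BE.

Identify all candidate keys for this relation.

{A, C}

{A, C}⁺: C→BD adds B, D; ACD→BE adds E → {A, B, C, D, E}. Minimal: {C}⁺ = {B, C, D}; {A}⁺ = {A} — none reach the full schema.
No other minimal superkey exists.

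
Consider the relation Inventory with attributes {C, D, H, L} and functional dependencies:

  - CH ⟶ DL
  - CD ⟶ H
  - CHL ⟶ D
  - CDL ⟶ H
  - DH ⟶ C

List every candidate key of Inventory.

(C, D), (C, H), (D, H)

{C, D}⁺: CD→H adds H; CH→DL adds L → {C, D, H, L}. Minimal: {D}⁺ = {D}; {C}⁺ = {C} — none reach the full schema.
{C, H}⁺: CH→DL adds D, L → {C, D, H, L}. Minimal: {H}⁺ = {H}; {C}⁺ = {C} — none reach the full schema.
{D, H}⁺: DH→C adds C; CH→DL adds L → {C, D, H, L}. Minimal: {H}⁺ = {H}; {D}⁺ = {D} — none reach the full schema.
Any other superkey contains one of these as a subset, so there are no further candidate keys.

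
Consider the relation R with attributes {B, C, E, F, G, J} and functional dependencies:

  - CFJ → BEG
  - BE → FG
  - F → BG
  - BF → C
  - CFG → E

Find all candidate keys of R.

{F, J}, {B, E, J}

{F, J}⁺: F→BG adds B, G; BF→C adds C; CFG→E adds E → {B, C, E, F, G, J}. Minimal: {J}⁺ = {J}; {F}⁺ = {B, C, E, F, G} — none reach the full schema.
{B, E, J}⁺: BE→FG adds F, G; BF→C adds C → {B, C, E, F, G, J}. Minimal: {E, J}⁺ = {E, J}; {B, J}⁺ = {B, J}; {B, E}⁺ = {B, C, E, F, G} — none reach the full schema.
Any other superkey contains one of these as a subset, so there are no further candidate keys.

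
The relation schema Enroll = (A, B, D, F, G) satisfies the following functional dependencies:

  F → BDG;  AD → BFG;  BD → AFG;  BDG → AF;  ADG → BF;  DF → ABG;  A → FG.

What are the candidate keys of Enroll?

{A}⁺: A→FG adds F, G; F→BDG adds B, D → {A, B, D, F, G}.
{F}⁺: F→BDG adds B, D, G; BD→AFG adds A → {A, B, D, F, G}.
{B, D}⁺: BD→AFG adds A, F, G → {A, B, D, F, G}.

{A}; {F}; {B, D}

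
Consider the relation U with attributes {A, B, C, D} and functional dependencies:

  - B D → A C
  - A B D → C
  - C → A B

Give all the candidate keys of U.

Attribute D never appears on the right-hand side of any dependency, so D must belong to every candidate key.
{D}⁺ = {D}, which is not all of the schema, so we must add further attributes.
{B, D}⁺: BD→AC adds A, C → {A, B, C, D}. Minimal: {D}⁺ = {D}; {B}⁺ = {B} — none reach the full schema.
{C, D}⁺: C→AB adds A, B → {A, B, C, D}. Minimal: {D}⁺ = {D}; {C}⁺ = {A, B, C} — none reach the full schema.

{B, D}; {C, D}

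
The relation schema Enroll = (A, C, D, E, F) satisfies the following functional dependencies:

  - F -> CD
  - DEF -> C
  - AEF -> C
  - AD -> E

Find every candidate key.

Attributes A, F never appear on any right-hand side, so every candidate key must contain {A, F}.
{A, F}⁺ = {A, C, D, E, F}, which is all of the schema, so {A, F} is the only candidate key.

AF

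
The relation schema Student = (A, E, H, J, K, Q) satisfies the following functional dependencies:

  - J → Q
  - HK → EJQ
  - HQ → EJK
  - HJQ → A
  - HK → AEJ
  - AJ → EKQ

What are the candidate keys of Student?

HJ, HK, HQ

{H, J}⁺: J→Q adds Q; HQ→EJK adds E, K; HJQ→A adds A → {A, E, H, J, K, Q}. Minimal: {J}⁺ = {J, Q}; {H}⁺ = {H} — none reach the full schema.
{H, K}⁺: HK→EJQ adds E, J, Q; HJQ→A adds A → {A, E, H, J, K, Q}. Minimal: {K}⁺ = {K}; {H}⁺ = {H} — none reach the full schema.
{H, Q}⁺: HQ→EJK adds E, J, K; HJQ→A adds A → {A, E, H, J, K, Q}. Minimal: {Q}⁺ = {Q}; {H}⁺ = {H} — none reach the full schema.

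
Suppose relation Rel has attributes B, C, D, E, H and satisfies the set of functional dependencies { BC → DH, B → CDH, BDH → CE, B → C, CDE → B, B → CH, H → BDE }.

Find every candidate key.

{B}⁺: B→CDH adds C, D, H; BDH→CE adds E → {B, C, D, E, H}.
{H}⁺: H→BDE adds B, D, E; B→CDH adds C → {B, C, D, E, H}.
{C, D, E}⁺: CDE→B adds B; B→CH adds H → {B, C, D, E, H}.

{B}, {H}, {C, D, E}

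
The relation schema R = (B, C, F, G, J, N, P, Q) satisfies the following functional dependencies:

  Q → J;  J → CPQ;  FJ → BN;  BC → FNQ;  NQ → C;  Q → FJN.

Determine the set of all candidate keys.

Attribute G never appears on the right-hand side of any dependency, so G must belong to every candidate key.
{G}⁺ = {G}, which is not all of the schema, so we must add further attributes.
{G, J}⁺: J→CPQ adds C, P, Q; Q→FJN adds F, N; FJ→BN adds B → {B, C, F, G, J, N, P, Q}.
{G, Q}⁺: Q→J adds J; J→CPQ adds C, P; Q→FJN adds F, N; FJ→BN adds B → {B, C, F, G, J, N, P, Q}.
{B, C, G}⁺: BC→FNQ adds F, N, Q; Q→FJN adds J; J→CPQ adds P → {B, C, F, G, J, N, P, Q}.
Any other superkey contains one of these as a subset, so there are no further candidate keys.

GJ, GQ, BCG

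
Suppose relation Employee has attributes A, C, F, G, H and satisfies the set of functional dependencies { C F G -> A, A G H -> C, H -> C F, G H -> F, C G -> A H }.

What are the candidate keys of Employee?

CG, GH

Attribute G never appears on the right-hand side of any dependency, so G must belong to every candidate key.
{G}⁺ = {G}, which is not all of the schema, so we must add further attributes.
{C, G}⁺: CG→AH adds A, H; H→CF adds F → {A, C, F, G, H}. Minimal: {G}⁺ = {G}; {C}⁺ = {C} — none reach the full schema.
{G, H}⁺: H→CF adds C, F; CG→AH adds A → {A, C, F, G, H}. Minimal: {H}⁺ = {C, F, H}; {G}⁺ = {G} — none reach the full schema.
Any other superkey contains one of these as a subset, so there are no further candidate keys.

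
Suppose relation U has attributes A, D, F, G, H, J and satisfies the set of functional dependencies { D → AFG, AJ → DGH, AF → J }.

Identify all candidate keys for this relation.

{D}⁺: D→AFG adds A, F, G; AF→J adds J; AJ→DGH adds H → {A, D, F, G, H, J}.
{A, F}⁺: AF→J adds J; AJ→DGH adds D, G, H → {A, D, F, G, H, J}. Minimal: {F}⁺ = {F}; {A}⁺ = {A} — none reach the full schema.
{A, J}⁺: AJ→DGH adds D, G, H; D→AFG adds F → {A, D, F, G, H, J}. Minimal: {J}⁺ = {J}; {A}⁺ = {A} — none reach the full schema.

(D), (A, F), (A, J)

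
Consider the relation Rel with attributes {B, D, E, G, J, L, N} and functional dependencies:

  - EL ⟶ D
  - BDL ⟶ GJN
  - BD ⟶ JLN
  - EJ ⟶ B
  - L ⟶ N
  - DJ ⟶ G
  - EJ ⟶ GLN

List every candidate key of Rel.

(E, J), (B, D, E), (B, E, L)

Attribute E never appears on the right-hand side of any dependency, so E must belong to every candidate key.
{E}⁺ = {E}, which is not all of the schema, so we must add further attributes.
{E, J}⁺: EJ→B adds B; EJ→GLN adds G, L, N; EL→D adds D → {B, D, E, G, J, L, N}.
{B, D, E}⁺: BD→JLN adds J, L, N; DJ→G adds G → {B, D, E, G, J, L, N}.
{B, E, L}⁺: EL→D adds D; BDL→GJN adds G, J, N → {B, D, E, G, J, L, N}.
Any other superkey contains one of these as a subset, so there are no further candidate keys.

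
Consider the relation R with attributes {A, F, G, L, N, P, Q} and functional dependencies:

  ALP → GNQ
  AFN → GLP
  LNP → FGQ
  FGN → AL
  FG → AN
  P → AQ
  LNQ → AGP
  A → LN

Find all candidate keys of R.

(P), (A, F), (A, Q), (F, G), (L, N, Q)

{P}⁺: P→AQ adds A, Q; A→LN adds L, N; ALP→GNQ adds G; LNP→FGQ adds F → {A, F, G, L, N, P, Q}.
{A, F}⁺: A→LN adds L, N; AFN→GLP adds G, P; LNP→FGQ adds Q → {A, F, G, L, N, P, Q}. Minimal: {F}⁺ = {F}; {A}⁺ = {A, L, N} — none reach the full schema.
{A, Q}⁺: A→LN adds L, N; LNQ→AGP adds G, P; LNP→FGQ adds F → {A, F, G, L, N, P, Q}. Minimal: {Q}⁺ = {Q}; {A}⁺ = {A, L, N} — none reach the full schema.
{F, G}⁺: FG→AN adds A, N; A→LN adds L; AFN→GLP adds P; LNP→FGQ adds Q → {A, F, G, L, N, P, Q}. Minimal: {G}⁺ = {G}; {F}⁺ = {F} — none reach the full schema.
{L, N, Q}⁺: LNQ→AGP adds A, G, P; LNP→FGQ adds F → {A, F, G, L, N, P, Q}. Minimal: {N, Q}⁺ = {N, Q}; {L, Q}⁺ = {L, Q}; {L, N}⁺ = {L, N} — none reach the full schema.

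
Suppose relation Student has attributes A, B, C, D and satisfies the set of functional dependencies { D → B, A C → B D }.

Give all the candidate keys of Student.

Attributes A, C never appear on any right-hand side, so every candidate key must contain {A, C}.
{A, C}⁺ = {A, B, C, D}, which is all of the schema, so {A, C} is the only candidate key.

{A, C}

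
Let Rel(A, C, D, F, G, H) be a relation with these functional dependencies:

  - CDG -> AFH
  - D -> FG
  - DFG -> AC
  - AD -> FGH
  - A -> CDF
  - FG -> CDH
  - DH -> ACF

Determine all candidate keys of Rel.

{A}, {D}, {F, G}

{A}⁺: A→CDF adds C, D, F; D→FG adds G; AD→FGH adds H → {A, C, D, F, G, H}.
{D}⁺: D→FG adds F, G; DFG→AC adds A, C; AD→FGH adds H → {A, C, D, F, G, H}.
{F, G}⁺: FG→CDH adds C, D, H; DH→ACF adds A → {A, C, D, F, G, H}. Minimal: {G}⁺ = {G}; {F}⁺ = {F} — none reach the full schema.
Any other superkey contains one of these as a subset, so there are no further candidate keys.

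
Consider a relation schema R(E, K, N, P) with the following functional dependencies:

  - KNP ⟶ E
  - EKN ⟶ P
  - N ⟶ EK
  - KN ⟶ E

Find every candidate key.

{N}

Attribute N never appears on the right-hand side of any dependency, so N must belong to every candidate key.
{N}⁺ = {E, K, N, P}, which is all of the schema, so {N} is the only candidate key.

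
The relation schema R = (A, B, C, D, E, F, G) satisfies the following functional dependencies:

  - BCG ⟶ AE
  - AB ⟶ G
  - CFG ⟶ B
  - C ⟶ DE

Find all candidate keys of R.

CFG, ABCF

Attributes C, F never appear on any right-hand side, so every candidate key must contain {C, F}.
{C, F}⁺ = {C, D, E, F}, which is not all of the schema, so we must add further attributes.
{C, F, G}⁺: CFG→B adds B; C→DE adds D, E; BCG→AE adds A → {A, B, C, D, E, F, G}. Minimal: {F, G}⁺ = {F, G}; {C, G}⁺ = {C, D, E, G}; {C, F}⁺ = {C, D, E, F} — none reach the full schema.
{A, B, C, F}⁺: AB→G adds G; C→DE adds D, E → {A, B, C, D, E, F, G}. Minimal: {B, C, F}⁺ = {B, C, D, E, F}; {A, C, F}⁺ = {A, C, D, E, F}; {A, B, F}⁺ = {A, B, F, G}; … — none reach the full schema.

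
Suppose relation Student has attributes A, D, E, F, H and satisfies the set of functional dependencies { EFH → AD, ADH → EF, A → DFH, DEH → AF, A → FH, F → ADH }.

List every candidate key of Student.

{A}⁺: A→DFH adds D, F, H; ADH→EF adds E → {A, D, E, F, H}.
{F}⁺: F→ADH adds A, D, H; ADH→EF adds E → {A, D, E, F, H}.
{D, E, H}⁺: DEH→AF adds A, F → {A, D, E, F, H}. Minimal: {E, H}⁺ = {E, H}; {D, H}⁺ = {D, H}; {D, E}⁺ = {D, E} — none reach the full schema.

A, F, DEH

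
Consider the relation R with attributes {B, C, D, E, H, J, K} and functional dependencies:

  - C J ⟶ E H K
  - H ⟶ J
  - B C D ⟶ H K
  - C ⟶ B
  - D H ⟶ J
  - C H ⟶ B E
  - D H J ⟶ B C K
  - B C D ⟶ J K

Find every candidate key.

Attribute D never appears on the right-hand side of any dependency, so D must belong to every candidate key.
{D}⁺ = {D}, which is not all of the schema, so we must add further attributes.
{C, D}⁺: C→B adds B; BCD→JK adds J, K; CJ→EHK adds E, H → {B, C, D, E, H, J, K}. Minimal: {D}⁺ = {D}; {C}⁺ = {B, C} — none reach the full schema.
{D, H}⁺: H→J adds J; DHJ→BCK adds B, C, K; CJ→EHK adds E → {B, C, D, E, H, J, K}. Minimal: {H}⁺ = {H, J}; {D}⁺ = {D} — none reach the full schema.

(C, D); (D, H)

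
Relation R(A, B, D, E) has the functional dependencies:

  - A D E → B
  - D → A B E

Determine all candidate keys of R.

Attribute D never appears on the right-hand side of any dependency, so D must belong to every candidate key.
{D}⁺ = {A, B, D, E}, which is all of the schema, so {D} is the only candidate key.

{D}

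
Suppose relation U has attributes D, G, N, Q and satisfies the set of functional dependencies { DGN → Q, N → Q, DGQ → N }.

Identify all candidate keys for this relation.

(D, G, N); (D, G, Q)

Attributes D, G never appear on any right-hand side, so every candidate key must contain {D, G}.
{D, G}⁺ = {D, G}, which is not all of the schema, so we must add further attributes.
{D, G, N}⁺: DGN→Q adds Q → {D, G, N, Q}.
{D, G, Q}⁺: DGQ→N adds N → {D, G, N, Q}.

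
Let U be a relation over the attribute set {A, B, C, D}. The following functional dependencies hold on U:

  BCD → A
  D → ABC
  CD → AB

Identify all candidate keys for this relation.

Attribute D never appears on the right-hand side of any dependency, so D must belong to every candidate key.
{D}⁺ = {A, B, C, D}, which is all of the schema, so {D} is the only candidate key.

D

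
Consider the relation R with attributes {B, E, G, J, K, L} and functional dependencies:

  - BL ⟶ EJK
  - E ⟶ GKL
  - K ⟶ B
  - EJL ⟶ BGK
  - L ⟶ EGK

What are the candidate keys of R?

E; L

{E}⁺: E→GKL adds G, K, L; K→B adds B; BL→EJK adds J → {B, E, G, J, K, L}.
{L}⁺: L→EGK adds E, G, K; K→B adds B; BL→EJK adds J → {B, E, G, J, K, L}.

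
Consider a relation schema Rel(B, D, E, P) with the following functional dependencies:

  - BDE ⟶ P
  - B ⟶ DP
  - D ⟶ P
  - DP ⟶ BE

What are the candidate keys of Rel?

B, D

{B}⁺: B→DP adds D, P; DP→BE adds E → {B, D, E, P}.
{D}⁺: D→P adds P; DP→BE adds B, E → {B, D, E, P}.
Any other superkey contains one of these as a subset, so there are no further candidate keys.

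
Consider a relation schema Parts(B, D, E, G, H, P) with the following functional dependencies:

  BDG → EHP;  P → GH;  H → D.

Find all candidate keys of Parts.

{B, P}, {B, D, G}, {B, G, H}

Attribute B never appears on the right-hand side of any dependency, so B must belong to every candidate key.
{B}⁺ = {B}, which is not all of the schema, so we must add further attributes.
{B, P}⁺: P→GH adds G, H; H→D adds D; BDG→EHP adds E → {B, D, E, G, H, P}.
{B, D, G}⁺: BDG→EHP adds E, H, P → {B, D, E, G, H, P}.
{B, G, H}⁺: H→D adds D; BDG→EHP adds E, P → {B, D, E, G, H, P}.
Any other superkey contains one of these as a subset, so there are no further candidate keys.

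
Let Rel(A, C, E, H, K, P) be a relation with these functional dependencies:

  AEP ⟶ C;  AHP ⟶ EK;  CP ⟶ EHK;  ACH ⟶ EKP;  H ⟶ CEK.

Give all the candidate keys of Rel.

(A, H); (A, C, P); (A, E, P)

Attribute A never appears on the right-hand side of any dependency, so A must belong to every candidate key.
{A}⁺ = {A}, which is not all of the schema, so we must add further attributes.
{A, H}⁺: H→CEK adds C, E, K; ACH→EKP adds P → {A, C, E, H, K, P}. Minimal: {H}⁺ = {C, E, H, K}; {A}⁺ = {A} — none reach the full schema.
{A, C, P}⁺: CP→EHK adds E, H, K → {A, C, E, H, K, P}. Minimal: {C, P}⁺ = {C, E, H, K, P}; {A, P}⁺ = {A, P}; {A, C}⁺ = {A, C} — none reach the full schema.
{A, E, P}⁺: AEP→C adds C; CP→EHK adds H, K → {A, C, E, H, K, P}. Minimal: {E, P}⁺ = {E, P}; {A, P}⁺ = {A, P}; {A, E}⁺ = {A, E} — none reach the full schema.
Any other superkey contains one of these as a subset, so there are no further candidate keys.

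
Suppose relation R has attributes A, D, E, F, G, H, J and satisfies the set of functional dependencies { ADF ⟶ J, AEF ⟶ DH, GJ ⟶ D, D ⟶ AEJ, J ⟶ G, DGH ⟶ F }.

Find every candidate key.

{D, F}; {D, H}; {F, J}; {H, J}; {A, E, F}

{D, F}⁺: D→AEJ adds A, E, J; J→G adds G; AEF→DH adds H → {A, D, E, F, G, H, J}. Minimal: {F}⁺ = {F}; {D}⁺ = {A, D, E, G, J} — none reach the full schema.
{D, H}⁺: D→AEJ adds A, E, J; J→G adds G; DGH→F adds F → {A, D, E, F, G, H, J}. Minimal: {H}⁺ = {H}; {D}⁺ = {A, D, E, G, J} — none reach the full schema.
{F, J}⁺: J→G adds G; GJ→D adds D; D→AEJ adds A, E; AEF→DH adds H → {A, D, E, F, G, H, J}. Minimal: {J}⁺ = {A, D, E, G, J}; {F}⁺ = {F} — none reach the full schema.
{H, J}⁺: J→G adds G; GJ→D adds D; D→AEJ adds A, E; DGH→F adds F → {A, D, E, F, G, H, J}. Minimal: {J}⁺ = {A, D, E, G, J}; {H}⁺ = {H} — none reach the full schema.
{A, E, F}⁺: AEF→DH adds D, H; D→AEJ adds J; J→G adds G → {A, D, E, F, G, H, J}. Minimal: {E, F}⁺ = {E, F}; {A, F}⁺ = {A, F}; {A, E}⁺ = {A, E} — none reach the full schema.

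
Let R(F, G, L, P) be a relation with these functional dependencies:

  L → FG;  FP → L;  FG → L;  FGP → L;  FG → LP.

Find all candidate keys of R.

(L); (F, G); (F, P)

{L}⁺: L→FG adds F, G; FG→LP adds P → {F, G, L, P}.
{F, G}⁺: FG→L adds L; FG→LP adds P → {F, G, L, P}. Minimal: {G}⁺ = {G}; {F}⁺ = {F} — none reach the full schema.
{F, P}⁺: FP→L adds L; L→FG adds G → {F, G, L, P}. Minimal: {P}⁺ = {P}; {F}⁺ = {F} — none reach the full schema.
Any other superkey contains one of these as a subset, so there are no further candidate keys.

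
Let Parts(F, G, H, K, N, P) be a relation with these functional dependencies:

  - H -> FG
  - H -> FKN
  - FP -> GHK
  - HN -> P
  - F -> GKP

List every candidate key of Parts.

(F); (H)

{F}⁺: F→GKP adds G, K, P; FP→GHK adds H; H→FKN adds N → {F, G, H, K, N, P}.
{H}⁺: H→FG adds F, G; H→FKN adds K, N; HN→P adds P → {F, G, H, K, N, P}.
Any other superkey contains one of these as a subset, so there are no further candidate keys.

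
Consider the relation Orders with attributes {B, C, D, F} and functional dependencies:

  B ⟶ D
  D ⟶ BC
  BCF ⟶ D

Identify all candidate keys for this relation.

{B, F}; {D, F}

Attribute F never appears on the right-hand side of any dependency, so F must belong to every candidate key.
{F}⁺ = {F}, which is not all of the schema, so we must add further attributes.
{B, F}⁺: B→D adds D; D→BC adds C → {B, C, D, F}. Minimal: {F}⁺ = {F}; {B}⁺ = {B, C, D} — none reach the full schema.
{D, F}⁺: D→BC adds B, C → {B, C, D, F}. Minimal: {F}⁺ = {F}; {D}⁺ = {B, C, D} — none reach the full schema.
Any other superkey contains one of these as a subset, so there are no further candidate keys.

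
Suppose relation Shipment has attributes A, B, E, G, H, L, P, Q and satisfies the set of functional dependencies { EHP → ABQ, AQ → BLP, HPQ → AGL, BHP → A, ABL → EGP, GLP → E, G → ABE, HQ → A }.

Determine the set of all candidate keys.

{H, Q}; {E, H, P}; {G, H, L}; {G, H, P}; {A, B, H, L}; {B, H, L, P}

Attribute H never appears on the right-hand side of any dependency, so H must belong to every candidate key.
{H}⁺ = {H}, which is not all of the schema, so we must add further attributes.
{H, Q}⁺: HQ→A adds A; AQ→BLP adds B, L, P; HPQ→AGL adds G; ABL→EGP adds E → {A, B, E, G, H, L, P, Q}.
{E, H, P}⁺: EHP→ABQ adds A, B, Q; AQ→BLP adds L; HPQ→AGL adds G → {A, B, E, G, H, L, P, Q}.
{G, H, L}⁺: G→ABE adds A, B, E; ABL→EGP adds P; EHP→ABQ adds Q → {A, B, E, G, H, L, P, Q}.
{G, H, P}⁺: G→ABE adds A, B, E; EHP→ABQ adds Q; AQ→BLP adds L → {A, B, E, G, H, L, P, Q}.
{A, B, H, L}⁺: ABL→EGP adds E, G, P; EHP→ABQ adds Q → {A, B, E, G, H, L, P, Q}.
{B, H, L, P}⁺: BHP→A adds A; ABL→EGP adds E, G; EHP→ABQ adds Q → {A, B, E, G, H, L, P, Q}.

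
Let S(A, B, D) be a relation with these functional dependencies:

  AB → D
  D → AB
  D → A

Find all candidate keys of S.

{D}⁺: D→AB adds A, B → {A, B, D}.
{A, B}⁺: AB→D adds D → {A, B, D}.
Any other superkey contains one of these as a subset, so there are no further candidate keys.

D; AB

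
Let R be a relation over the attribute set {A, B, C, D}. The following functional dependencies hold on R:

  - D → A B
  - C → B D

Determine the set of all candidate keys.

{C}

Attribute C never appears on the right-hand side of any dependency, so C must belong to every candidate key.
{C}⁺ = {A, B, C, D}, which is all of the schema, so {C} is the only candidate key.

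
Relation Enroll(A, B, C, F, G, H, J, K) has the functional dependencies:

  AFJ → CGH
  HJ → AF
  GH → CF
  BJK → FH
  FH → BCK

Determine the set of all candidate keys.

HJ, AFJ, BJK

Attribute J never appears on the right-hand side of any dependency, so J must belong to every candidate key.
{J}⁺ = {J}, which is not all of the schema, so we must add further attributes.
{H, J}⁺: HJ→AF adds A, F; FH→BCK adds B, C, K; AFJ→CGH adds G → {A, B, C, F, G, H, J, K}. Minimal: {J}⁺ = {J}; {H}⁺ = {H} — none reach the full schema.
{A, F, J}⁺: AFJ→CGH adds C, G, H; FH→BCK adds B, K → {A, B, C, F, G, H, J, K}. Minimal: {F, J}⁺ = {F, J}; {A, J}⁺ = {A, J}; {A, F}⁺ = {A, F} — none reach the full schema.
{B, J, K}⁺: BJK→FH adds F, H; FH→BCK adds C; HJ→AF adds A; AFJ→CGH adds G → {A, B, C, F, G, H, J, K}. Minimal: {J, K}⁺ = {J, K}; {B, K}⁺ = {B, K}; {B, J}⁺ = {B, J} — none reach the full schema.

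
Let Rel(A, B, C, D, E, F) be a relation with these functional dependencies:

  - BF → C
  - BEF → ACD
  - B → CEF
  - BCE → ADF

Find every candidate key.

Attribute B never appears on the right-hand side of any dependency, so B must belong to every candidate key.
{B}⁺ = {A, B, C, D, E, F}, which is all of the schema, so {B} is the only candidate key.

{B}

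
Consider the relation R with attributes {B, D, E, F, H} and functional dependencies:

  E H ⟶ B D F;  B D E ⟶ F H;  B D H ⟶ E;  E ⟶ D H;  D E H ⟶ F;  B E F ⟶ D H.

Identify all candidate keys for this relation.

(E); (B, D, H)

{E}⁺: E→DH adds D, H; DEH→F adds F; EH→BDF adds B → {B, D, E, F, H}.
{B, D, H}⁺: BDH→E adds E; DEH→F adds F → {B, D, E, F, H}. Minimal: {D, H}⁺ = {D, H}; {B, H}⁺ = {B, H}; {B, D}⁺ = {B, D} — none reach the full schema.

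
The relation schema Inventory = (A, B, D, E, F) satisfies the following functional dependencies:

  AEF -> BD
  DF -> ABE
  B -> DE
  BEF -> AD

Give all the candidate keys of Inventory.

Attribute F never appears on the right-hand side of any dependency, so F must belong to every candidate key.
{F}⁺ = {F}, which is not all of the schema, so we must add further attributes.
{B, F}⁺: B→DE adds D, E; BEF→AD adds A → {A, B, D, E, F}. Minimal: {F}⁺ = {F}; {B}⁺ = {B, D, E} — none reach the full schema.
{D, F}⁺: DF→ABE adds A, B, E → {A, B, D, E, F}. Minimal: {F}⁺ = {F}; {D}⁺ = {D} — none reach the full schema.
{A, E, F}⁺: AEF→BD adds B, D → {A, B, D, E, F}. Minimal: {E, F}⁺ = {E, F}; {A, F}⁺ = {A, F}; {A, E}⁺ = {A, E} — none reach the full schema.
Any other superkey contains one of these as a subset, so there are no further candidate keys.

{B, F}, {D, F}, {A, E, F}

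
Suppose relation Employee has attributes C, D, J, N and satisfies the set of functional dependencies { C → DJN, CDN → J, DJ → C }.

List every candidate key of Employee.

{C}, {D, J}

{C}⁺: C→DJN adds D, J, N → {C, D, J, N}.
{D, J}⁺: DJ→C adds C; C→DJN adds N → {C, D, J, N}. Minimal: {J}⁺ = {J}; {D}⁺ = {D} — none reach the full schema.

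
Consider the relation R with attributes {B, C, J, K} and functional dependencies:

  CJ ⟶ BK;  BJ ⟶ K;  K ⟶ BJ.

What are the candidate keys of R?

Attribute C never appears on the right-hand side of any dependency, so C must belong to every candidate key.
{C}⁺ = {C}, which is not all of the schema, so we must add further attributes.
{C, J}⁺: CJ→BK adds B, K → {B, C, J, K}. Minimal: {J}⁺ = {J}; {C}⁺ = {C} — none reach the full schema.
{C, K}⁺: K→BJ adds B, J → {B, C, J, K}. Minimal: {K}⁺ = {B, J, K}; {C}⁺ = {C} — none reach the full schema.

(C, J), (C, K)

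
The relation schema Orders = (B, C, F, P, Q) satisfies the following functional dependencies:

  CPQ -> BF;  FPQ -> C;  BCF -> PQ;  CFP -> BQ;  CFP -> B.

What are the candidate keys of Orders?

(B, C, F); (C, F, P); (C, P, Q); (F, P, Q)

{B, C, F}⁺: BCF→PQ adds P, Q → {B, C, F, P, Q}. Minimal: {C, F}⁺ = {C, F}; {B, F}⁺ = {B, F}; {B, C}⁺ = {B, C} — none reach the full schema.
{C, F, P}⁺: CFP→BQ adds B, Q → {B, C, F, P, Q}. Minimal: {F, P}⁺ = {F, P}; {C, P}⁺ = {C, P}; {C, F}⁺ = {C, F} — none reach the full schema.
{C, P, Q}⁺: CPQ→BF adds B, F → {B, C, F, P, Q}. Minimal: {P, Q}⁺ = {P, Q}; {C, Q}⁺ = {C, Q}; {C, P}⁺ = {C, P} — none reach the full schema.
{F, P, Q}⁺: FPQ→C adds C; CFP→BQ adds B → {B, C, F, P, Q}. Minimal: {P, Q}⁺ = {P, Q}; {F, Q}⁺ = {F, Q}; {F, P}⁺ = {F, P} — none reach the full schema.
Any other superkey contains one of these as a subset, so there are no further candidate keys.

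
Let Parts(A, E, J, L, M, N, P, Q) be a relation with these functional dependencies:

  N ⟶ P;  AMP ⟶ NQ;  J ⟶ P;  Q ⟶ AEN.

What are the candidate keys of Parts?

AJLM, JLMQ

Attributes J, L, M never appear on any right-hand side, so every candidate key must contain {J, L, M}.
{J, L, M}⁺ = {J, L, M, P}, which is not all of the schema, so we must add further attributes.
{A, J, L, M}⁺: J→P adds P; AMP→NQ adds N, Q; Q→AEN adds E → {A, E, J, L, M, N, P, Q}.
{J, L, M, Q}⁺: J→P adds P; Q→AEN adds A, E, N → {A, E, J, L, M, N, P, Q}.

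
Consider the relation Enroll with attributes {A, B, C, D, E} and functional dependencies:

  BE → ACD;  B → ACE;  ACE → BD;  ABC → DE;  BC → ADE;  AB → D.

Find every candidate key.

B, ACE

{B}⁺: B→ACE adds A, C, E; ACE→BD adds D → {A, B, C, D, E}.
{A, C, E}⁺: ACE→BD adds B, D → {A, B, C, D, E}.
Any other superkey contains one of these as a subset, so there are no further candidate keys.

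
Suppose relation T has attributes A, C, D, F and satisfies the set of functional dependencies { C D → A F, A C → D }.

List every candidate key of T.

AC, CD

Attribute C never appears on the right-hand side of any dependency, so C must belong to every candidate key.
{C}⁺ = {C}, which is not all of the schema, so we must add further attributes.
{A, C}⁺: AC→D adds D; CD→AF adds F → {A, C, D, F}. Minimal: {C}⁺ = {C}; {A}⁺ = {A} — none reach the full schema.
{C, D}⁺: CD→AF adds A, F → {A, C, D, F}. Minimal: {D}⁺ = {D}; {C}⁺ = {C} — none reach the full schema.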